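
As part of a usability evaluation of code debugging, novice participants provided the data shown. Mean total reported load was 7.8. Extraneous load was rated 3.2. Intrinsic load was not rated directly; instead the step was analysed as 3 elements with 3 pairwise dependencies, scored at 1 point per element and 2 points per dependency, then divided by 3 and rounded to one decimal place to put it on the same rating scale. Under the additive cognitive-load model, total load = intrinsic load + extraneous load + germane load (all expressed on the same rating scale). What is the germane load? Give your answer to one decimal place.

Intrinsic (element-interactivity): (3 × 1 + 3 × 2) / 3 = 9 / 3 = 3.0000 → 3.0.
germane load = total − intrinsic − extraneous
             = 7.8 − 3.0 − 3.2 = 1.6.

1.6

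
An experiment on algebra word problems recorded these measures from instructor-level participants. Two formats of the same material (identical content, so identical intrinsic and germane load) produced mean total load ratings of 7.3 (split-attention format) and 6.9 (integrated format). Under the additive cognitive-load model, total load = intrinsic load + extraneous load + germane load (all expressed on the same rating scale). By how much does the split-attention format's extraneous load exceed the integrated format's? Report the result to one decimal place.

Intrinsic and germane load are equal across formats, so the difference in total load equals the difference in extraneous load.
Extraneous-load difference = 7.3 − 6.9 = 0.4.

0.4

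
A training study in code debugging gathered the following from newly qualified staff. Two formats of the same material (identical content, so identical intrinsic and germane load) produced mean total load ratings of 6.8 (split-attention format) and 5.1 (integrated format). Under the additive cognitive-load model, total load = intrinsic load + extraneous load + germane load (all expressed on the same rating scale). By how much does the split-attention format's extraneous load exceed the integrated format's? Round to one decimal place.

Intrinsic and germane load are equal across formats, so the difference in total load equals the difference in extraneous load.
Extraneous-load difference = 6.8 − 5.1 = 1.7.

1.7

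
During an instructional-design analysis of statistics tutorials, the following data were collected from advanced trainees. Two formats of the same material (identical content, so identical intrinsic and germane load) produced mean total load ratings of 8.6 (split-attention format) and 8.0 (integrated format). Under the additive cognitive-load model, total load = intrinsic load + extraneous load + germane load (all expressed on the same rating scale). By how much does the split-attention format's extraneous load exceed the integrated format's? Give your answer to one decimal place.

0.6

Intrinsic and germane load are equal across formats, so the difference in total load equals the difference in extraneous load.
Extraneous-load difference = 8.6 − 8.0 = 0.6.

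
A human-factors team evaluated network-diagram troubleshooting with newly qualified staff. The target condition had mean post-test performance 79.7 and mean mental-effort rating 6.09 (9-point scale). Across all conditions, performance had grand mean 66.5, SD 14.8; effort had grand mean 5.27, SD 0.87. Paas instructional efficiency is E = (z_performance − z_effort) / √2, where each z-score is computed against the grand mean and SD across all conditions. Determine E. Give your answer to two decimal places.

z_performance = (79.7 − 66.5) / 14.8 = 13.2000 / 14.8 = 0.8919.
z_effort = (6.09 − 5.27) / 0.87 = 0.8200 / 0.87 = 0.9425.
z_P − z_E = 0.8919 − 0.9425 = -0.0506.
E = -0.0506 / √2 = -0.0506 / 1.41421 = -0.0358 ≈ -0.04.

-0.04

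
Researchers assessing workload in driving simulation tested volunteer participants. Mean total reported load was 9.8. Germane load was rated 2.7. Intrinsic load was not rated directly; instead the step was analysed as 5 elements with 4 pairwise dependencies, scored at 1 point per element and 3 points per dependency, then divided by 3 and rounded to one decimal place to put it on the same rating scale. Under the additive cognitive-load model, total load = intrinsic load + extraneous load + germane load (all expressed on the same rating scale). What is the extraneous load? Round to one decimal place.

1.4

Intrinsic (element-interactivity): (5 × 1 + 4 × 3) / 3 = 17 / 3 = 5.6667 → 5.7.
extraneous load = total − intrinsic − germane
             = 9.8 − 5.7 − 2.7 = 1.4.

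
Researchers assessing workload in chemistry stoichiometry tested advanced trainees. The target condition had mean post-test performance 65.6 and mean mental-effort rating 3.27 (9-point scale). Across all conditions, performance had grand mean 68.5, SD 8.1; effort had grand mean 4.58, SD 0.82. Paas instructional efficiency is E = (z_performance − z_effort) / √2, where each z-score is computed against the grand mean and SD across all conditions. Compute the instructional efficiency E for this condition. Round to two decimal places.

z_performance = (65.6 − 68.5) / 8.1 = -2.9000 / 8.1 = -0.3580.
z_effort = (3.27 − 4.58) / 0.82 = -1.3100 / 0.82 = -1.5976.
z_P − z_E = -0.3580 − (-1.5976) = 1.2396.
E = 1.2396 / √2 = 1.2396 / 1.41421 = 0.8765 ≈ 0.88.

0.88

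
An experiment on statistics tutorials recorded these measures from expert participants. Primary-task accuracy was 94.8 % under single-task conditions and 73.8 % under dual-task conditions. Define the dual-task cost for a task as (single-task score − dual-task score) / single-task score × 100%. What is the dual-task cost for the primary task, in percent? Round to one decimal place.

Cost = (94.8 − 73.8) / 94.8 × 100%
     = 21.0000 / 94.8 × 100% = 22.1519%.
≈ 22.2%.

22.2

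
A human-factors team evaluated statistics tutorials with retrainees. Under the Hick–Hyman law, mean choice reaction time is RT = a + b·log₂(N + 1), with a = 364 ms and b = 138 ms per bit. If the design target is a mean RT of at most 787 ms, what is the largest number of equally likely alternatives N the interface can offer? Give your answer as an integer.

7

Set 364 + 138·log₂(N + 1) ≤ 787.
log₂(N + 1) ≤ (787 − 364) / 138 = 3.0652.
N + 1 ≤ 2^3.0652 = 8.3698.
N ≤ 7.3698, so the largest integer N is 7.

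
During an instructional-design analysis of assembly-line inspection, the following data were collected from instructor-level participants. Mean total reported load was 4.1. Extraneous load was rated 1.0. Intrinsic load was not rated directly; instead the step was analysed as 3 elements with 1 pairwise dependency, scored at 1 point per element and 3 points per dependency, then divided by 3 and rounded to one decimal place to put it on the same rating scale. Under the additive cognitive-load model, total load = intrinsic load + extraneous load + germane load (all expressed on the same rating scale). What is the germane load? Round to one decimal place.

Intrinsic (element-interactivity): (3 × 1 + 1 × 3) / 3 = 6 / 3 = 2.0000 → 2.0.
germane load = total − intrinsic − extraneous
             = 4.1 − 2.0 − 1.0 = 1.1.

1.1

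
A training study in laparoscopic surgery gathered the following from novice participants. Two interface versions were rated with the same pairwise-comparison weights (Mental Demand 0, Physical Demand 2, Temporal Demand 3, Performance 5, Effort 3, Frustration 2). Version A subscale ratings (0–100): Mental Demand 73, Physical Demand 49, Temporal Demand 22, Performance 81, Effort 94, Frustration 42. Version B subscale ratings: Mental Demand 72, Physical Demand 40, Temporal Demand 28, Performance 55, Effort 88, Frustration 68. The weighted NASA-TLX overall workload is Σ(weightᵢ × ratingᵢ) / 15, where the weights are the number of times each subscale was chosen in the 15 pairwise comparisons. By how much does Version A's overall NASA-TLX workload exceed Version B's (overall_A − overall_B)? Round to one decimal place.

Version A weighted sum = 0·73 + 2·49 + 3·22 + 5·81 + 3·94 + 2·42 = 0 + 98 + 66 + 405 + 282 + 84 = 935; overall_A = 935/15 = 62.3333.
Version B weighted sum = 0·72 + 2·40 + 3·28 + 5·55 + 3·88 + 2·68 = 0 + 80 + 84 + 275 + 264 + 136 = 839; overall_B = 839/15 = 55.9333.
Difference = 62.3333 − 55.9333 = 6.4000 ≈ 6.4.

6.4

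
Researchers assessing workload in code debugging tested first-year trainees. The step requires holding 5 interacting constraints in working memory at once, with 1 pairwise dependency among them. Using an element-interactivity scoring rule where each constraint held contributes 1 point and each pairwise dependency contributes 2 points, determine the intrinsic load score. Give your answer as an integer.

7

Element contribution: 5 × 1 = 5.
Interaction contribution: 1 × 2 = 2.
Intrinsic load = 5 + 2 = 7.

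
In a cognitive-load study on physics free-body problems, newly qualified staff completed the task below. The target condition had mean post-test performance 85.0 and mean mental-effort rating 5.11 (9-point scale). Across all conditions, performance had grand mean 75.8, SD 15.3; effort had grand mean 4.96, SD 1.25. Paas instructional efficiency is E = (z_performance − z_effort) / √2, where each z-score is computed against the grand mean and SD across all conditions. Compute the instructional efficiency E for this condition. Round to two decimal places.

z_performance = (85.0 − 75.8) / 15.3 = 9.2000 / 15.3 = 0.6013.
z_effort = (5.11 − 4.96) / 1.25 = 0.1500 / 1.25 = 0.1200.
z_P − z_E = 0.6013 − 0.1200 = 0.4813.
E = 0.4813 / √2 = 0.4813 / 1.41421 = 0.3403 ≈ 0.34.

0.34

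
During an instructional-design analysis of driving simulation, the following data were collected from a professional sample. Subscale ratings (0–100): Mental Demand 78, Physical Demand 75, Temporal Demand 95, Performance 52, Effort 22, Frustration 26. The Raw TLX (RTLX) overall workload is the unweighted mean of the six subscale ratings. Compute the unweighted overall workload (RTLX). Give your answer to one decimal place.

58.0

Sum of ratings = 78 + 75 + 95 + 52 + 22 + 26 = 348.
RTLX = 348 / 6 = 58.0000 ≈ 58.0.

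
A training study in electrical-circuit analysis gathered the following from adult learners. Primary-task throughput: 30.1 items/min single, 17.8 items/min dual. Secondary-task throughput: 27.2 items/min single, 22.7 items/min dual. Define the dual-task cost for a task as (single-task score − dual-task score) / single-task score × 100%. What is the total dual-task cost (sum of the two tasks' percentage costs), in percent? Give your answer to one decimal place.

Primary cost = (30.1 − 17.8) / 30.1 × 100% = 40.8638%.
Secondary cost = (27.2 − 22.7) / 27.2 × 100% = 16.5441%.
Total = 40.8638% + 16.5441% = 57.4079% ≈ 57.4%.

57.4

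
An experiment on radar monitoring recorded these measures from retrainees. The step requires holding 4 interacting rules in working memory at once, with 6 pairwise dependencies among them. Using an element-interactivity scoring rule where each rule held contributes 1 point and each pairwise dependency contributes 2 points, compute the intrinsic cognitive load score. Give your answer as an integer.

Element contribution: 4 × 1 = 4.
Interaction contribution: 6 × 2 = 12.
Intrinsic load = 4 + 12 = 16.

16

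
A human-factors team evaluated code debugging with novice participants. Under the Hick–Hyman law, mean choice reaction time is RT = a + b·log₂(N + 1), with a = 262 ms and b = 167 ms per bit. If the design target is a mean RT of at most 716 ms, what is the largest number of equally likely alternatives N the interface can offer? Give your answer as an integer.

Set 262 + 167·log₂(N + 1) ≤ 716.
log₂(N + 1) ≤ (716 − 262) / 167 = 2.7186.
N + 1 ≤ 2^2.7186 = 6.5823.
N ≤ 5.5823, so the largest integer N is 5.

5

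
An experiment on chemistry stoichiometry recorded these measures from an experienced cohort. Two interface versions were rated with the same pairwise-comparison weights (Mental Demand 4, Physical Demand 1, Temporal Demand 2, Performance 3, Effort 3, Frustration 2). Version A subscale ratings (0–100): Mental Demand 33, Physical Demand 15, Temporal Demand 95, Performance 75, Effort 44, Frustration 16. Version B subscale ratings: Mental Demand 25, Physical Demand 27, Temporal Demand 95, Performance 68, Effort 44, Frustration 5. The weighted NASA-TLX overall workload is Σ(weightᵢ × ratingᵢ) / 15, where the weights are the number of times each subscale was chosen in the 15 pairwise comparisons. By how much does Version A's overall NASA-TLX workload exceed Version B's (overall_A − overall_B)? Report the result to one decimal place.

Version A weighted sum = 4·33 + 1·15 + 2·95 + 3·75 + 3·44 + 2·16 = 132 + 15 + 190 + 225 + 132 + 32 = 726; overall_A = 726/15 = 48.4000.
Version B weighted sum = 4·25 + 1·27 + 2·95 + 3·68 + 3·44 + 2·5 = 100 + 27 + 190 + 204 + 132 + 10 = 663; overall_B = 663/15 = 44.2000.
Difference = 48.4000 − 44.2000 = 4.2000 ≈ 4.2.

4.2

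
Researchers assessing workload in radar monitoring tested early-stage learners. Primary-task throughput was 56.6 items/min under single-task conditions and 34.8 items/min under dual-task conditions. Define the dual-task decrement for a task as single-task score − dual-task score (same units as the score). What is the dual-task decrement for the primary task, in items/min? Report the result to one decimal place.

21.8

Decrement = 56.6 − 34.8 = 21.8000 items/min ≈ 21.8 items/min.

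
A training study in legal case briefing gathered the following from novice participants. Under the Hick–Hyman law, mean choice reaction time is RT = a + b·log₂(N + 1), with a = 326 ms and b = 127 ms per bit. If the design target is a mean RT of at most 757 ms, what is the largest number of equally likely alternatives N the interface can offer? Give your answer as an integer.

9

Set 326 + 127·log₂(N + 1) ≤ 757.
log₂(N + 1) ≤ (757 − 326) / 127 = 3.3937.
N + 1 ≤ 2^3.3937 = 10.5101.
N ≤ 9.5101, so the largest integer N is 9.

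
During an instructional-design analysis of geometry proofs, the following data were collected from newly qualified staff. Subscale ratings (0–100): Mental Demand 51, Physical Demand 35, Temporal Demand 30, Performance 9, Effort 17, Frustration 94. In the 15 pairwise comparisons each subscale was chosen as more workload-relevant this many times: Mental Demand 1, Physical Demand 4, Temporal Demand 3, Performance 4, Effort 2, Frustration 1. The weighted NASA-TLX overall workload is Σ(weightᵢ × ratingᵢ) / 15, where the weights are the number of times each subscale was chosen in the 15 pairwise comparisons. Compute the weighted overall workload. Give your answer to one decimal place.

The tallies are the weights (they sum to 15).
Weighted sum = 1·51 + 4·35 + 3·30 + 4·9 + 2·17 + 1·94
            = 51 + 140 + 90 + 36 + 34 + 94 = 445.
Overall workload = 445 / 15 = 29.6667 ≈ 29.7.

29.7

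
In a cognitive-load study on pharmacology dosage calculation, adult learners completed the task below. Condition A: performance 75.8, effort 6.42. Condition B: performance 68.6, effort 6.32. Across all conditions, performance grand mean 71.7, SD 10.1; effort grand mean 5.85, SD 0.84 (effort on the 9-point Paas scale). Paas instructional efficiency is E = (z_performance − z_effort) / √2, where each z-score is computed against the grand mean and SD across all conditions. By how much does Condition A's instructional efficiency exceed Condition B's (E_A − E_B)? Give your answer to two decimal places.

0.42

Condition A: z_P = (75.8 − 71.7)/10.1 = 0.4059; z_E = (6.42 − 5.85)/0.84 = 0.6786; E_A = (0.4059 − 0.6786)/√2 = -0.1928.
Condition B: z_P = (68.6 − 71.7)/10.1 = -0.3069; z_E = (6.32 − 5.85)/0.84 = 0.5595; E_B = (-0.3069 − 0.5595)/√2 = -0.6126.
E_A − E_B = -0.1928 − (-0.6126) = 0.4198 ≈ 0.42.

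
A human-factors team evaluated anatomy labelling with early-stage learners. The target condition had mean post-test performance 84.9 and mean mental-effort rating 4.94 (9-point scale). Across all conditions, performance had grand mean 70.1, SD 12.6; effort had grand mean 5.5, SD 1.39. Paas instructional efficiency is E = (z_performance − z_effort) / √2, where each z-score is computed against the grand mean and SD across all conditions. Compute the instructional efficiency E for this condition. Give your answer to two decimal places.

z_performance = (84.9 − 70.1) / 12.6 = 14.8000 / 12.6 = 1.1746.
z_effort = (4.94 − 5.5) / 1.39 = -0.5600 / 1.39 = -0.4029.
z_P − z_E = 1.1746 − (-0.4029) = 1.5775.
E = 1.5775 / √2 = 1.5775 / 1.41421 = 1.1155 ≈ 1.12.

1.12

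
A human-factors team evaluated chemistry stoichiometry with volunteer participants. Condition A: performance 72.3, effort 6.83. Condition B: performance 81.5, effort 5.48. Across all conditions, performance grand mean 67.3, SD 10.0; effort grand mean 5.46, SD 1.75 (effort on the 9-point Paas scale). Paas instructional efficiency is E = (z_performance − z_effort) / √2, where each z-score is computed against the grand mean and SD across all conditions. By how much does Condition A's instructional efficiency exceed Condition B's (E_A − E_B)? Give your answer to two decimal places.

-1.20

Condition A: z_P = (72.3 − 67.3)/10.0 = 0.5000; z_E = (6.83 − 5.46)/1.75 = 0.7829; E_A = (0.5000 − 0.7829)/√2 = -0.2000.
Condition B: z_P = (81.5 − 67.3)/10.0 = 1.4200; z_E = (5.48 − 5.46)/1.75 = 0.0114; E_B = (1.4200 − 0.0114)/√2 = 0.9960.
E_A − E_B = -0.2000 − 0.9960 = -1.1960 ≈ -1.20.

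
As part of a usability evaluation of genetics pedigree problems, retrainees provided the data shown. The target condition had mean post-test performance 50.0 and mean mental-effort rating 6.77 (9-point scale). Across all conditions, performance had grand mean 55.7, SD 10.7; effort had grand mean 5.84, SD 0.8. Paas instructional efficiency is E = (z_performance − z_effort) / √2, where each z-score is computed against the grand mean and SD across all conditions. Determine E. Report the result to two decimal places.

z_performance = (50.0 − 55.7) / 10.7 = -5.7000 / 10.7 = -0.5327.
z_effort = (6.77 − 5.84) / 0.8 = 0.9300 / 0.8 = 1.1625.
z_P − z_E = -0.5327 − 1.1625 = -1.6952.
E = -1.6952 / √2 = -1.6952 / 1.41421 = -1.1987 ≈ -1.20.

-1.20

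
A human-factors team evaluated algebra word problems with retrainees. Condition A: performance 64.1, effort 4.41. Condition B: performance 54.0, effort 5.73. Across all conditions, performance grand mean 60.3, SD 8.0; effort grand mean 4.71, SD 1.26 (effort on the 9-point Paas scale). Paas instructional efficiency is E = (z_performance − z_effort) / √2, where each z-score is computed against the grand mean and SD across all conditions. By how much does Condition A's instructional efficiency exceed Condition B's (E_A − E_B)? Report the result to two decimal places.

Condition A: z_P = (64.1 − 60.3)/8.0 = 0.4750; z_E = (4.41 − 4.71)/1.26 = -0.2381; E_A = (0.4750 − (-0.2381))/√2 = 0.5042.
Condition B: z_P = (54.0 − 60.3)/8.0 = -0.7875; z_E = (5.73 − 4.71)/1.26 = 0.8095; E_B = (-0.7875 − 0.8095)/√2 = -1.1292.
E_A − E_B = 0.5042 − (-1.1292) = 1.6334 ≈ 1.63.

1.63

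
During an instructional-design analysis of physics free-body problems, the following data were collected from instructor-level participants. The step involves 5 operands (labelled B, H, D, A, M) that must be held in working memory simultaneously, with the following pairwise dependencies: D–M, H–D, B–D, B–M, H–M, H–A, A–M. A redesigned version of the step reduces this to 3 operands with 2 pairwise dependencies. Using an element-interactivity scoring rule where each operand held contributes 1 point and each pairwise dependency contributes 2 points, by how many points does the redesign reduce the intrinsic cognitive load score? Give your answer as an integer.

Original: 5 × 1 + 7 × 2 = 5 + 14 = 19.
Redesigned: 3 × 1 + 2 × 2 = 3 + 4 = 7.
Reduction = 19 − 7 = 12.

12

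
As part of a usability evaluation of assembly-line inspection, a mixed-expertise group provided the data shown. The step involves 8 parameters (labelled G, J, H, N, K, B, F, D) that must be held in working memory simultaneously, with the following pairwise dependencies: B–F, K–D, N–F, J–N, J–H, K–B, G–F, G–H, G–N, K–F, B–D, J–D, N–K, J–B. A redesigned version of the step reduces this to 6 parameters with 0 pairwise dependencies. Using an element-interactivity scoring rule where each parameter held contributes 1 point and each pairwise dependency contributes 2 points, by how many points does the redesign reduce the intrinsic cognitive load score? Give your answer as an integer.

Original: 8 × 1 + 14 × 2 = 8 + 28 = 36.
Redesigned: 6 × 1 + 0 × 2 = 6 + 0 = 6.
Reduction = 36 − 6 = 30.

30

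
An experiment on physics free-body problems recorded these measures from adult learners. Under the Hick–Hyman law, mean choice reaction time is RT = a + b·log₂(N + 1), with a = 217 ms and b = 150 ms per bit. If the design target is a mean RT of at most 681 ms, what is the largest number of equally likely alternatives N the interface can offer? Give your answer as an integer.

Set 217 + 150·log₂(N + 1) ≤ 681.
log₂(N + 1) ≤ (681 − 217) / 150 = 3.0933.
N + 1 ≤ 2^3.0933 = 8.5345.
N ≤ 7.5345, so the largest integer N is 7.

7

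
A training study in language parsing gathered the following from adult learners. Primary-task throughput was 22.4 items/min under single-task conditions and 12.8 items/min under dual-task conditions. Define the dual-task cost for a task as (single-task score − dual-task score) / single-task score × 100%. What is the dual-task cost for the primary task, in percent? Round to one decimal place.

Cost = (22.4 − 12.8) / 22.4 × 100%
     = 9.6000 / 22.4 × 100% = 42.8571%.
≈ 42.9%.

42.9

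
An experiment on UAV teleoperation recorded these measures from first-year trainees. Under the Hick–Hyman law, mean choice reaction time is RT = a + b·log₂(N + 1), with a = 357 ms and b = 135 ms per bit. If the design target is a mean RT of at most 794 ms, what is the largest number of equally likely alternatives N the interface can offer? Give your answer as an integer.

Set 357 + 135·log₂(N + 1) ≤ 794.
log₂(N + 1) ≤ (794 − 357) / 135 = 3.2370.
N + 1 ≤ 2^3.2370 = 9.4283.
N ≤ 8.4283, so the largest integer N is 8.

8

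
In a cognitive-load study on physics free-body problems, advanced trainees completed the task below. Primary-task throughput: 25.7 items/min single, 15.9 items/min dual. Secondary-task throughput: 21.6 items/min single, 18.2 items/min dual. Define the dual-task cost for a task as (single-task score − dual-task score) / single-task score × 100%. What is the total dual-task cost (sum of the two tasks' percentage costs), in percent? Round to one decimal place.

53.9

Primary cost = (25.7 − 15.9) / 25.7 × 100% = 38.1323%.
Secondary cost = (21.6 − 18.2) / 21.6 × 100% = 15.7407%.
Total = 38.1323% + 15.7407% = 53.8730% ≈ 53.9%.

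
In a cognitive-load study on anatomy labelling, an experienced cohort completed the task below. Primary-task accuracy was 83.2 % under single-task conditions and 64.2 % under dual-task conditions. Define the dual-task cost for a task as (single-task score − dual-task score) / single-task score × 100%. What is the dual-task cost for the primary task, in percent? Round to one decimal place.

Cost = (83.2 − 64.2) / 83.2 × 100%
     = 19.0000 / 83.2 × 100% = 22.8365%.
≈ 22.8%.

22.8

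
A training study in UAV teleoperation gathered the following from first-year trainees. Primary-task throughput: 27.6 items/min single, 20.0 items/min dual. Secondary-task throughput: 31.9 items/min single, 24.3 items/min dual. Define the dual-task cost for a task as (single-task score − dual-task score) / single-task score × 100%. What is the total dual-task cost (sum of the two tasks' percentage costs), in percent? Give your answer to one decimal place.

Primary cost = (27.6 − 20.0) / 27.6 × 100% = 27.5362%.
Secondary cost = (31.9 − 24.3) / 31.9 × 100% = 23.8245%.
Total = 27.5362% + 23.8245% = 51.3607% ≈ 51.4%.

51.4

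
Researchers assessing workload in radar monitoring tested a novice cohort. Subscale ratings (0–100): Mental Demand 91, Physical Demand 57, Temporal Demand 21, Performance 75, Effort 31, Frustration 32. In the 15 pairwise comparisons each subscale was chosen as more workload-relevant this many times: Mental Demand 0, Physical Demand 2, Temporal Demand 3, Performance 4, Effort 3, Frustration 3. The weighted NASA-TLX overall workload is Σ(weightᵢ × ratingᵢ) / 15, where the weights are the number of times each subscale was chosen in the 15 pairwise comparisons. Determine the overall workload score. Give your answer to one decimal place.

The tallies are the weights (they sum to 15).
Weighted sum = 0·91 + 2·57 + 3·21 + 4·75 + 3·31 + 3·32
            = 0 + 114 + 63 + 300 + 93 + 96 = 666.
Overall workload = 666 / 15 = 44.4000 ≈ 44.4.

44.4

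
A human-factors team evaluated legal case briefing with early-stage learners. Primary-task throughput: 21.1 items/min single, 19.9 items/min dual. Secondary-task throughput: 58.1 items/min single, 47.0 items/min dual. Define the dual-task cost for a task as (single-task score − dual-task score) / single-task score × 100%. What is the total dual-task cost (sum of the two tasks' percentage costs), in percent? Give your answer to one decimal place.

24.8

Primary cost = (21.1 − 19.9) / 21.1 × 100% = 5.6872%.
Secondary cost = (58.1 − 47.0) / 58.1 × 100% = 19.1050%.
Total = 5.6872% + 19.1050% = 24.7922% ≈ 24.8%.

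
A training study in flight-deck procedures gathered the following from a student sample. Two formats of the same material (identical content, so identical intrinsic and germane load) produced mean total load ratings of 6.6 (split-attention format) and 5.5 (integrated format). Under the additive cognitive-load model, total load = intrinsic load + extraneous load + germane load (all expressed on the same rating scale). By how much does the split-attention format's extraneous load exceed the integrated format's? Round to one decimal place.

1.1

Intrinsic and germane load are equal across formats, so the difference in total load equals the difference in extraneous load.
Extraneous-load difference = 6.6 − 5.5 = 1.1.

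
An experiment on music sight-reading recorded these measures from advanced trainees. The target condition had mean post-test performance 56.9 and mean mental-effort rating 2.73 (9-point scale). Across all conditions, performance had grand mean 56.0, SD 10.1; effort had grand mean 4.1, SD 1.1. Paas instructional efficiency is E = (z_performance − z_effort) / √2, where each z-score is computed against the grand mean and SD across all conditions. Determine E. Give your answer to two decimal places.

z_performance = (56.9 − 56.0) / 10.1 = 0.9000 / 10.1 = 0.0891.
z_effort = (2.73 − 4.1) / 1.1 = -1.3700 / 1.1 = -1.2455.
z_P − z_E = 0.0891 − (-1.2455) = 1.3346.
E = 1.3346 / √2 = 1.3346 / 1.41421 = 0.9437 ≈ 0.94.

0.94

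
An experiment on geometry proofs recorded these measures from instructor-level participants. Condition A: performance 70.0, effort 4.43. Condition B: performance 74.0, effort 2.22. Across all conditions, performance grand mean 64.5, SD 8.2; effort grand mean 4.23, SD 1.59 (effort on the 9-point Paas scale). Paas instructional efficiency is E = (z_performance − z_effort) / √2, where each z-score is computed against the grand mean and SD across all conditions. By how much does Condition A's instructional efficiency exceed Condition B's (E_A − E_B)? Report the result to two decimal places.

Condition A: z_P = (70.0 − 64.5)/8.2 = 0.6707; z_E = (4.43 − 4.23)/1.59 = 0.1258; E_A = (0.6707 − 0.1258)/√2 = 0.3853.
Condition B: z_P = (74.0 − 64.5)/8.2 = 1.1585; z_E = (2.22 − 4.23)/1.59 = -1.2642; E_B = (1.1585 − (-1.2642))/√2 = 1.7131.
E_A − E_B = 0.3853 − 1.7131 = -1.3278 ≈ -1.33.

-1.33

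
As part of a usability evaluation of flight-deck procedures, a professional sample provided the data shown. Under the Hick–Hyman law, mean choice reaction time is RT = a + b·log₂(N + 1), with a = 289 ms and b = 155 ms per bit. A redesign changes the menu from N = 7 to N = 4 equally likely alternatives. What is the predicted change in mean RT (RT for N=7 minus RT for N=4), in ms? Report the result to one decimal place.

RT(7) = 289 + 155·log₂(8) = 289 + 155·3.0000 = 754.0000 ms.
RT(4) = 289 + 155·log₂(5) = 289 + 155·2.3219 = 648.8945 ms.
Difference = 754.0000 − 648.8945 = 105.1055 ≈ 105.1 ms.

105.1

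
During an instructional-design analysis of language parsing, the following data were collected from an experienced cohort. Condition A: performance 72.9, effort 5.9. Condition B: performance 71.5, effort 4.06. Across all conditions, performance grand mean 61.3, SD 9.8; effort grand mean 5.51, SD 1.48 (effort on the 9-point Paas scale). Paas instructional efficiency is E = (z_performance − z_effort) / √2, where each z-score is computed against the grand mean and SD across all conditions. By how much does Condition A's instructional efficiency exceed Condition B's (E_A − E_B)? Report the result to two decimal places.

-0.78

Condition A: z_P = (72.9 − 61.3)/9.8 = 1.1837; z_E = (5.9 − 5.51)/1.48 = 0.2635; E_A = (1.1837 − 0.2635)/√2 = 0.6507.
Condition B: z_P = (71.5 − 61.3)/9.8 = 1.0408; z_E = (4.06 − 5.51)/1.48 = -0.9797; E_B = (1.0408 − (-0.9797))/√2 = 1.4287.
E_A − E_B = 0.6507 − 1.4287 = -0.7780 ≈ -0.78.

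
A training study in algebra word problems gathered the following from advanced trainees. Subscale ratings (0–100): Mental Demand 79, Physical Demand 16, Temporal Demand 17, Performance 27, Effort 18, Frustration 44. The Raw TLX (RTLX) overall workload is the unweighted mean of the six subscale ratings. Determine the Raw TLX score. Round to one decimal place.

Sum of ratings = 79 + 16 + 17 + 27 + 18 + 44 = 201.
RTLX = 201 / 6 = 33.5000 ≈ 33.5.

33.5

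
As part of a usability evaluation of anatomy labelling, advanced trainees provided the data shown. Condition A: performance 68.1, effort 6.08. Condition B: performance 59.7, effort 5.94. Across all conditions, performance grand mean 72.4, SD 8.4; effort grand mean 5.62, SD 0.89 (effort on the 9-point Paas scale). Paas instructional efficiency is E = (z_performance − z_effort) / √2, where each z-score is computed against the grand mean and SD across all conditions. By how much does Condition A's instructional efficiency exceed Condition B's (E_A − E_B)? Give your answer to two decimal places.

Condition A: z_P = (68.1 − 72.4)/8.4 = -0.5119; z_E = (6.08 − 5.62)/0.89 = 0.5169; E_A = (-0.5119 − 0.5169)/√2 = -0.7275.
Condition B: z_P = (59.7 − 72.4)/8.4 = -1.5119; z_E = (5.94 − 5.62)/0.89 = 0.3596; E_B = (-1.5119 − 0.3596)/√2 = -1.3234.
E_A − E_B = -0.7275 − (-1.3234) = 0.5959 ≈ 0.60.

0.60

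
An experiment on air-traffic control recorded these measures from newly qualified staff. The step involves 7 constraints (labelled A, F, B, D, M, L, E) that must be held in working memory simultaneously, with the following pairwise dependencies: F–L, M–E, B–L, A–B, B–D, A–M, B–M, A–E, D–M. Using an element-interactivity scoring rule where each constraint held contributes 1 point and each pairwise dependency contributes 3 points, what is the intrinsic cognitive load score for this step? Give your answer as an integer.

Count of constraints held simultaneously: 7.
Count of pairwise dependencies listed: 9.
Element contribution: 7 × 1 = 7.
Interaction contribution: 9 × 3 = 27.
Intrinsic load = 7 + 27 = 34.

34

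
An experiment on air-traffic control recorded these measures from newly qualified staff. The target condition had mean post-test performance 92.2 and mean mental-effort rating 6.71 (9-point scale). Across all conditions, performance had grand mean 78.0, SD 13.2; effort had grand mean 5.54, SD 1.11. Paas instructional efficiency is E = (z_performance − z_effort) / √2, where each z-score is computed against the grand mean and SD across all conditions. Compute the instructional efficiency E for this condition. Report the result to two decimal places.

z_performance = (92.2 − 78.0) / 13.2 = 14.2000 / 13.2 = 1.0758.
z_effort = (6.71 − 5.54) / 1.11 = 1.1700 / 1.11 = 1.0541.
z_P − z_E = 1.0758 − 1.0541 = 0.0217.
E = 0.0217 / √2 = 0.0217 / 1.41421 = 0.0153 ≈ 0.02.

0.02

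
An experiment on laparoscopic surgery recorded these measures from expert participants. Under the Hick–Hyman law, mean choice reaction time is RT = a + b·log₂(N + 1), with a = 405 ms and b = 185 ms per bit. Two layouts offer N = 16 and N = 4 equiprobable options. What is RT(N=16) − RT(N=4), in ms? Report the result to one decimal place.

RT(16) = 405 + 185·log₂(17) = 405 + 185·4.0875 = 1161.1875 ms.
RT(4) = 405 + 185·log₂(5) = 405 + 185·2.3219 = 834.5515 ms.
Difference = 1161.1875 − 834.5515 = 326.6360 ≈ 326.6 ms.

326.6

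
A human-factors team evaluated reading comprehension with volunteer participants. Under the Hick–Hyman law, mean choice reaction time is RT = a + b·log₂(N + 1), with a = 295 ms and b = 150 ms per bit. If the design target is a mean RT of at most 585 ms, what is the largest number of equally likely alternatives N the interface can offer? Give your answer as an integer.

2

Set 295 + 150·log₂(N + 1) ≤ 585.
log₂(N + 1) ≤ (585 − 295) / 150 = 1.9333.
N + 1 ≤ 2^1.9333 = 3.8193.
N ≤ 2.8193, so the largest integer N is 2.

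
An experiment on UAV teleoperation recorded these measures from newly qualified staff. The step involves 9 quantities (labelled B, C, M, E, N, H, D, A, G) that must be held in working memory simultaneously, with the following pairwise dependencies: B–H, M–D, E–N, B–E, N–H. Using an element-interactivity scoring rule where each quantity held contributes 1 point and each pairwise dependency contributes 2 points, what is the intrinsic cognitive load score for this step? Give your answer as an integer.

19

Count of quantities held simultaneously: 9.
Count of pairwise dependencies listed: 5.
Element contribution: 9 × 1 = 9.
Interaction contribution: 5 × 2 = 10.
Intrinsic load = 9 + 10 = 19.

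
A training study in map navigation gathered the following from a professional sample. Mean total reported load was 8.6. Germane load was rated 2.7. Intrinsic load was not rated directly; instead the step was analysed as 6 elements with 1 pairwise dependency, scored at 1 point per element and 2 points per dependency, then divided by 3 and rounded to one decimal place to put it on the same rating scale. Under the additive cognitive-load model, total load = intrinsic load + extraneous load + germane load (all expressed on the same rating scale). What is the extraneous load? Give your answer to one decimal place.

Intrinsic (element-interactivity): (6 × 1 + 1 × 2) / 3 = 8 / 3 = 2.6667 → 2.7.
extraneous load = total − intrinsic − germane
             = 8.6 − 2.7 − 2.7 = 3.2.

3.2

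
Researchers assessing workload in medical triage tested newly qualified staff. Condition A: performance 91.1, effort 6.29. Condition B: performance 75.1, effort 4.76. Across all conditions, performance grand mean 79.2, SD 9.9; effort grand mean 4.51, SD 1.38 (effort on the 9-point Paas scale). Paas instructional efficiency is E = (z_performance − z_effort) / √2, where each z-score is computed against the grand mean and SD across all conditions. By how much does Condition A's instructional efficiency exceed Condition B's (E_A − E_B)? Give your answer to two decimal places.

0.36

Condition A: z_P = (91.1 − 79.2)/9.9 = 1.2020; z_E = (6.29 − 4.51)/1.38 = 1.2899; E_A = (1.2020 − 1.2899)/√2 = -0.0622.
Condition B: z_P = (75.1 − 79.2)/9.9 = -0.4141; z_E = (4.76 − 4.51)/1.38 = 0.1812; E_B = (-0.4141 − 0.1812)/√2 = -0.4209.
E_A − E_B = -0.0622 − (-0.4209) = 0.3587 ≈ 0.36.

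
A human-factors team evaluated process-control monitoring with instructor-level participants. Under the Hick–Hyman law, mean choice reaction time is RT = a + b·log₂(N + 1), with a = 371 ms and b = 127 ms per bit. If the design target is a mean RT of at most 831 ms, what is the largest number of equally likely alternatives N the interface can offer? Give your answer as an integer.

11

Set 371 + 127·log₂(N + 1) ≤ 831.
log₂(N + 1) ≤ (831 − 371) / 127 = 3.6220.
N + 1 ≤ 2^3.6220 = 12.3121.
N ≤ 11.3121, so the largest integer N is 11.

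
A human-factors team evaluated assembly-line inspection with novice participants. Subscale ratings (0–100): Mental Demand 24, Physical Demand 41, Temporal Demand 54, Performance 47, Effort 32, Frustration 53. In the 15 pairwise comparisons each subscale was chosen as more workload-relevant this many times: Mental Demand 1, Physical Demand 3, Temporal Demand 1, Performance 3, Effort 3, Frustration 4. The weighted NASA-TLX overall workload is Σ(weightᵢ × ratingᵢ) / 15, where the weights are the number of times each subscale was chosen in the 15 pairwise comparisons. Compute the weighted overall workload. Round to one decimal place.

The tallies are the weights (they sum to 15).
Weighted sum = 1·24 + 3·41 + 1·54 + 3·47 + 3·32 + 4·53
            = 24 + 123 + 54 + 141 + 96 + 212 = 650.
Overall workload = 650 / 15 = 43.3333 ≈ 43.3.

43.3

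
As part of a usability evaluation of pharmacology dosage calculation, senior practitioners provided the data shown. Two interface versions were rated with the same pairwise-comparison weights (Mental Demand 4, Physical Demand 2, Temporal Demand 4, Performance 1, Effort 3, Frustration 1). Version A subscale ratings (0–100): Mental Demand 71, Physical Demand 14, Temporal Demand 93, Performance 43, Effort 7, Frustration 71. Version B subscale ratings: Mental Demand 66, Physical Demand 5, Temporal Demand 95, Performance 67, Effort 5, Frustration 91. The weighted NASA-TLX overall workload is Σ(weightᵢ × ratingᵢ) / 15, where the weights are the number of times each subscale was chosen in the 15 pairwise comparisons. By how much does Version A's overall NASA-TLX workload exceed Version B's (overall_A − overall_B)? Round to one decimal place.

-0.5

Version A weighted sum = 4·71 + 2·14 + 4·93 + 1·43 + 3·7 + 1·71 = 284 + 28 + 372 + 43 + 21 + 71 = 819; overall_A = 819/15 = 54.6000.
Version B weighted sum = 4·66 + 2·5 + 4·95 + 1·67 + 3·5 + 1·91 = 264 + 10 + 380 + 67 + 15 + 91 = 827; overall_B = 827/15 = 55.1333.
Difference = 54.6000 − 55.1333 = -0.5333 ≈ -0.5.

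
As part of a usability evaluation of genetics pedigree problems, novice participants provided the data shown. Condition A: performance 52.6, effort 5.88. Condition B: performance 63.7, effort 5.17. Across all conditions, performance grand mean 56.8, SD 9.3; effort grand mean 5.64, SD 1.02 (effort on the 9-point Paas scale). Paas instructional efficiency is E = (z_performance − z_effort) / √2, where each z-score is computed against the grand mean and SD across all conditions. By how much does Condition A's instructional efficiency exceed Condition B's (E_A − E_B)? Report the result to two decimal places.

-1.34

Condition A: z_P = (52.6 − 56.8)/9.3 = -0.4516; z_E = (5.88 − 5.64)/1.02 = 0.2353; E_A = (-0.4516 − 0.2353)/√2 = -0.4857.
Condition B: z_P = (63.7 − 56.8)/9.3 = 0.7419; z_E = (5.17 − 5.64)/1.02 = -0.4608; E_B = (0.7419 − (-0.4608))/√2 = 0.8504.
E_A − E_B = -0.4857 − 0.8504 = -1.3361 ≈ -1.34.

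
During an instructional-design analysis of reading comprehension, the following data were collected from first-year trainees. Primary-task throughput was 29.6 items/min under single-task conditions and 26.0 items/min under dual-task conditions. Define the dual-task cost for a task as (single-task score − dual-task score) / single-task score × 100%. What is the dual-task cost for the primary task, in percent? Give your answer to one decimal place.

Cost = (29.6 − 26.0) / 29.6 × 100%
     = 3.6000 / 29.6 × 100% = 12.1622%.
≈ 12.2%.

12.2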